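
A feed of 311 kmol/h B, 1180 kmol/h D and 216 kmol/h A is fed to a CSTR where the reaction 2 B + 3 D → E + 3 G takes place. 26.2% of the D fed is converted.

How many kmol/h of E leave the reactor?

D reacted = 0.262 × 1180 = 309.2 kmol/h; ν_D = −3, so ξ = 309.2/3 = 103.1 kmol/h.
Outlet amounts (n = n₀ + ν ξ):
  B: 311 − 2(103.1) = 104.9
  D: 1180 − 3(103.1) = 870.8
  E: 0 + 1(103.1) = 103.1
  G: 0 + 3(103.1) = 309.2
  A: 216 (inert)

103 kmol/h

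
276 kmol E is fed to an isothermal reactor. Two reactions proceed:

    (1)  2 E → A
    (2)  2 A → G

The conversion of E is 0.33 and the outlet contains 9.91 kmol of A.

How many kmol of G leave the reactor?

Conversion of E: E consumed = 2ξ₁ = 0.33 × 276 → ξ₁ = 45.54 kmol.
A balance: n_A = 0 + 1ξ₁ − 2ξ₂ = 9.91 → ξ₂ = (1·45.54 − 9.91)/2 = 17.81 kmol.
Outlet amounts (n = n₀ + Σ ν·ξ):
  E: 276 − 2(45.54) = 184.9
  A: 0 + 1(45.54) − 2(17.81) = 9.91
  G: 0 + 1(17.81) = 17.81

17.8 kmol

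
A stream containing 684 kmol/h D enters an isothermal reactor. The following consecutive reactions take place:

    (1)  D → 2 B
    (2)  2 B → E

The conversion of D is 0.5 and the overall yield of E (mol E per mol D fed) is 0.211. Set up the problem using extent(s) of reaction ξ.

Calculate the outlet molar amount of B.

395 kmol/h

Conversion of D: D consumed = 1ξ₁ = 0.5 × 684 → ξ₁ = 342 kmol/h.
Yield of E: 1ξ₂ / 684 = 0.211 → ξ₂ = 144.3 kmol/h.
Outlet amounts (n = n₀ + Σ ν·ξ):
  D: 684 − 1(342) = 342
  B: 0 + 2(342) − 2(144.3) = 395.4
  E: 0 + 1(144.3) = 144.3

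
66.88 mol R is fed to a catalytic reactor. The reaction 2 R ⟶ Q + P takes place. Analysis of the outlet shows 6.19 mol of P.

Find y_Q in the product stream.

For P: n = n₀ + 1ξ → 6.19 = 0 + 1ξ, giving ξ = 6.19 mol.
Outlet amounts (n = n₀ + ν ξ):
  R: 66.88 − 2(6.19) = 54.5
  Q: 0 + 1(6.19) = 6.19
  P: 0 + 1(6.19) = 6.19
Total out = 66.88 mol; y_Q = 6.19 / 66.88 = 0.09255.

0.0926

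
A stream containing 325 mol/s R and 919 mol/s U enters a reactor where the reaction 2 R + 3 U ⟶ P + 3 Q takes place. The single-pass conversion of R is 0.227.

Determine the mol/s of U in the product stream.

808 mol/s

R reacted = 0.227 × 325 = 73.78 mol/s; ν_R = −2, so ξ = 73.78/2 = 36.89 mol/s.
Outlet amounts (n = n₀ + ν ξ):
  R: 325 − 2(36.89) = 251.2
  U: 919 − 3(36.89) = 808.3
  P: 0 + 1(36.89) = 36.89
  Q: 0 + 3(36.89) = 110.7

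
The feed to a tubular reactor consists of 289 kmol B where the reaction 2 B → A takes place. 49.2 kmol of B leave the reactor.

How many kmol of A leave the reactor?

For B: n = n₀ − 2ξ → 49.2 = 289 − 2ξ, giving ξ = 119.9 kmol.
Outlet amounts (n = n₀ + ν ξ):
  B: 289 − 2(119.9) = 49.2
  A: 0 + 1(119.9) = 119.9

120 kmol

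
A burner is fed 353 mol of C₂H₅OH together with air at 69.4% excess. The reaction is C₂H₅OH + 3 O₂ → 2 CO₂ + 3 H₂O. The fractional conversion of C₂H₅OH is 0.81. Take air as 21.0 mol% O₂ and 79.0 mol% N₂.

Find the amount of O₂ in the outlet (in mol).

Stoichiometric O₂ = 3 × 353 = 1059 mol; O₂ fed = 1059 × 1.694 = 1794 mol.
N₂ fed = 1794 × 79/21 = 6749 mol.
Fuel reacted = 0.81 × 353 → ξ = 285.9 mol.
Outlet (n = n₀ + ν ξ):
  C₂H₅OH: 353 − 1(285.9) = 67.07
  O₂: 1794 − 3(285.9) = 936.2
  N₂: 6749 (inert)
  CO₂: 0 + 2(285.9) = 571.9
  H₂O: 0 + 3(285.9) = 857.8

936 mol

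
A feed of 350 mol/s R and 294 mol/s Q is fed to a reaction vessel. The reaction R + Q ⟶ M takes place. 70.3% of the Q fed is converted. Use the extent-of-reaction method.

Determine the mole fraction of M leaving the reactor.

0.473

Q reacted = 0.703 × 294 = 206.7 mol/s; ν_Q = −1, so ξ = 206.7/1 = 206.7 mol/s.
Outlet amounts (n = n₀ + ν ξ):
  R: 350 − 1(206.7) = 143.3
  Q: 294 − 1(206.7) = 87.32
  M: 0 + 1(206.7) = 206.7
Total out = 437.3 mol/s; y_M = 206.7 / 437.3 = 0.4726.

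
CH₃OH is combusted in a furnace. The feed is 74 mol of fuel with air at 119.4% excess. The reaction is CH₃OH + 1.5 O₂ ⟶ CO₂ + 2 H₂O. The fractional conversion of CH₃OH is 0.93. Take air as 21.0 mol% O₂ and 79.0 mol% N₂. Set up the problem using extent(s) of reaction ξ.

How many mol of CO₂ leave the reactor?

68.8 mol

Stoichiometric O₂ = 1.5 × 74 = 111 mol; O₂ fed = 111 × 2.194 = 243.5 mol.
N₂ fed = 243.5 × 79/21 = 916.2 mol.
Fuel reacted = 0.93 × 74 → ξ = 68.82 mol.
Outlet (n = n₀ + ν ξ):
  CH₃OH: 74 − 1(68.82) = 5.18
  O₂: 243.5 − 1.5(68.82) = 140.3
  N₂: 916.2 (inert)
  CO₂: 0 + 1(68.82) = 68.82
  H₂O: 0 + 2(68.82) = 137.6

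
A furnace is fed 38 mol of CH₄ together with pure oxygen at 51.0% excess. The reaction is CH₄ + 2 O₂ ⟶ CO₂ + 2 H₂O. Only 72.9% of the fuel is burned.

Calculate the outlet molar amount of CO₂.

Stoichiometric O₂ = 2 × 38 = 76 mol; O₂ fed = 76 × 1.510 = 114.8 mol.
Fuel reacted = 0.729 × 38 → ξ = 27.7 mol.
Outlet (n = n₀ + ν ξ):
  CH₄: 38 − 1(27.7) = 10.3
  O₂: 114.8 − 2(27.7) = 59.36
  CO₂: 0 + 1(27.7) = 27.7
  H₂O: 0 + 2(27.7) = 55.4

27.7 mol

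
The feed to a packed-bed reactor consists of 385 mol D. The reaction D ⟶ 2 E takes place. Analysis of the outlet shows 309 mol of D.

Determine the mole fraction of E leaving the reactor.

0.33

For D: n = n₀ − 1ξ → 309 = 385 − 1ξ, giving ξ = 76 mol.
Outlet amounts (n = n₀ + ν ξ):
  D: 385 − 1(76) = 309
  E: 0 + 2(76) = 152
Total out = 461 mol; y_E = 152 / 461 = 0.3297.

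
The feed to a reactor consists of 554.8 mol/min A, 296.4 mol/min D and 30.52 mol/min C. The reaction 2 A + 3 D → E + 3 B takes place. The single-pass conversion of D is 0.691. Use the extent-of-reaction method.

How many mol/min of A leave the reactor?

418 mol/min

D reacted = 0.691 × 296.4 = 204.8 mol/min; ν_D = −3, so ξ = 204.8/3 = 68.27 mol/min.
Outlet amounts (n = n₀ + ν ξ):
  A: 554.8 − 2(68.27) = 418.3
  D: 296.4 − 3(68.27) = 91.59
  E: 0 + 1(68.27) = 68.27
  B: 0 + 3(68.27) = 204.8
  C: 30.52 (inert)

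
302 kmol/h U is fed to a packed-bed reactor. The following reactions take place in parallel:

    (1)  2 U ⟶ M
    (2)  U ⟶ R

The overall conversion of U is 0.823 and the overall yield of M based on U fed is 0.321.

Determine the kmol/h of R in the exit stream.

Yield of M: 1ξ₁ / 302 = 0.321 → ξ₁ = 96.94 kmol/h.
Conversion of U: 2ξ₁ + 1ξ₂ = 0.823 × 302 = 248.5 → ξ₂ = 54.66 kmol/h.
Outlet amounts (n = n₀ + Σ ν·ξ):
  U: 302 − 2(96.94) − 1(54.66) = 53.45
  M: 0 + 1(96.94) = 96.94
  R: 0 + 1(54.66) = 54.66

54.7 kmol/h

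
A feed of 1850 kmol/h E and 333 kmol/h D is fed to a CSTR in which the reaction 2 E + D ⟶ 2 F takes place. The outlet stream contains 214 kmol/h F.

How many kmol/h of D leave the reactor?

For F: n = n₀ + 2ξ → 214 = 0 + 2ξ, giving ξ = 107 kmol/h.
Outlet amounts (n = n₀ + ν ξ):
  E: 1850 − 2(107) = 1636
  D: 333 − 1(107) = 226
  F: 0 + 2(107) = 214

226 kmol/h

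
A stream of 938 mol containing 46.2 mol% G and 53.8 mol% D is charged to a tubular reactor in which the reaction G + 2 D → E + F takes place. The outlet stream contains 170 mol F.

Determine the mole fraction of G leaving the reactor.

0.343

For F: n = n₀ + 1ξ → 170 = 0 + 1ξ, giving ξ = 170 mol.
Outlet amounts (n = n₀ + ν ξ):
  G: 433.4 − 1(170) = 263.4
  D: 504.6 − 2(170) = 164.6
  E: 0 + 1(170) = 170
  F: 0 + 1(170) = 170
Total out = 768 mol; y_G = 263.4 / 768 = 0.3429.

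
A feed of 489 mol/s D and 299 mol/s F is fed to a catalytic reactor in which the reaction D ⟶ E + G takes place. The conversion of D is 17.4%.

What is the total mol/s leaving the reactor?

873 mol/s

D reacted = 0.174 × 489 = 85.09 mol/s; ν_D = −1, so ξ = 85.09/1 = 85.09 mol/s.
Outlet amounts (n = n₀ + ν ξ):
  D: 489 − 1(85.09) = 403.9
  E: 0 + 1(85.09) = 85.09
  G: 0 + 1(85.09) = 85.09
  F: 299 (inert)
Total out = 403.9 + 85.09 + 85.09 + 299 = 873.1 mol/s.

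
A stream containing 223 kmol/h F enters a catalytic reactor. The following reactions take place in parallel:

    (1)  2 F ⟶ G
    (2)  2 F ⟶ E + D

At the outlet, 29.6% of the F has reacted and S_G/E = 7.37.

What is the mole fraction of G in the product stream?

0.15

Conversion of F: F consumed = 0.296 × 223 = 66.01 kmol/h = 2ξ₁ + 2ξ₂.
Selectivity: 1ξ₁ / (1ξ₂) = 7.37 → ξ₁ = 7.37 ξ₂.
Substitute: (2·7.37 + 2) ξ₂ = 66.01 → ξ₂ = 3.943 kmol/h, ξ₁ = 29.06 kmol/h.
Outlet amounts (n = n₀ + Σ ν·ξ):
  F: 223 − 2(29.06) − 2(3.943) = 157
  G: 0 + 1(29.06) = 29.06
  E: 0 + 1(3.943) = 3.943
  D: 0 + 1(3.943) = 3.943
Total out = 193.9 kmol/h; y_G = 29.06 / 193.9 = 0.1498.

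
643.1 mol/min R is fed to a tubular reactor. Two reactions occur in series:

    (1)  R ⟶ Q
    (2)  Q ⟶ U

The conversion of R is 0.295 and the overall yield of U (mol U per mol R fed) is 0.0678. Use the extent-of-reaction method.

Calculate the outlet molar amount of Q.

146 mol/min

Conversion of R: R consumed = 1ξ₁ = 0.295 × 643.1 → ξ₁ = 189.7 mol/min.
Yield of U: 1ξ₂ / 643.1 = 0.0678 → ξ₂ = 43.6 mol/min.
Outlet amounts (n = n₀ + Σ ν·ξ):
  R: 643.1 − 1(189.7) = 453.4
  Q: 0 + 1(189.7) − 1(43.6) = 146.1
  U: 0 + 1(43.6) = 43.6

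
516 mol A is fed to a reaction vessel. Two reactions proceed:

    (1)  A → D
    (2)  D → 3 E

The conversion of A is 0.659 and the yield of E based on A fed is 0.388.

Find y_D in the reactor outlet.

0.421

Conversion of A: A consumed = 1ξ₁ = 0.659 × 516 → ξ₁ = 340 mol.
Yield of E: 3ξ₂ / 516 = 0.388 → ξ₂ = 66.74 mol.
Outlet amounts (n = n₀ + Σ ν·ξ):
  A: 516 − 1(340) = 176
  D: 0 + 1(340) − 1(66.74) = 273.3
  E: 0 + 3(66.74) = 200.2
Total out = 649.5 mol; y_D = 273.3 / 649.5 = 0.4208.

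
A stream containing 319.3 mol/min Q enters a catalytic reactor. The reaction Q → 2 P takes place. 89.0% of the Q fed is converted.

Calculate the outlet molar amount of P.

568 mol/min

Q reacted = 0.89 × 319.3 = 284.2 mol/min; ν_Q = −1, so ξ = 284.2/1 = 284.2 mol/min.
Outlet amounts (n = n₀ + ν ξ):
  Q: 319.3 − 1(284.2) = 35.12
  P: 0 + 2(284.2) = 568.4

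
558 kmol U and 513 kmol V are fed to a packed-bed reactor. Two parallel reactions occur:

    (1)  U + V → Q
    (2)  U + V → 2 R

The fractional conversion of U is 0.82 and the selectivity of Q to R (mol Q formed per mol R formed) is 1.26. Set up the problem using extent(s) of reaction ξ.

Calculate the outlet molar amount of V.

55.4 kmol

Conversion of U: U consumed = 0.82 × 558 = 457.6 kmol = 1ξ₁ + 1ξ₂.
Selectivity: 1ξ₁ / (2ξ₂) = 1.26 → ξ₁ = 2.52 ξ₂.
Substitute: (1·2.52 + 1) ξ₂ = 457.6 → ξ₂ = 130 kmol, ξ₁ = 327.6 kmol.
Outlet amounts (n = n₀ + Σ ν·ξ):
  U: 558 − 1(327.6) − 1(130) = 100.4
  V: 513 − 1(327.6) − 1(130) = 55.44
  Q: 0 + 1(327.6) = 327.6
  R: 0 + 2(130) = 260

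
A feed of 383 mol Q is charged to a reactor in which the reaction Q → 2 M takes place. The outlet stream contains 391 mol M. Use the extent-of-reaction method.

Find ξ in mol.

For M: n = n₀ + 2ξ → 391 = 0 + 2ξ, giving ξ = 195.5 mol.
Outlet amounts (n = n₀ + ν ξ):
  Q: 383 − 1(195.5) = 187.5
  M: 0 + 2(195.5) = 391

ξ = 196 mol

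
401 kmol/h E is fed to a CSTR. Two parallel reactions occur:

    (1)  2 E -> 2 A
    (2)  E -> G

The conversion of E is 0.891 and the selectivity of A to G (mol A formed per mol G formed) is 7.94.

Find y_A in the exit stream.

Conversion of E: E consumed = 0.891 × 401 = 357.3 kmol/h = 2ξ₁ + 1ξ₂.
Selectivity: 2ξ₁ / (1ξ₂) = 7.94 → ξ₁ = 3.97 ξ₂.
Substitute: (2·3.97 + 1) ξ₂ = 357.3 → ξ₂ = 39.97 kmol/h, ξ₁ = 158.7 kmol/h.
Outlet amounts (n = n₀ + Σ ν·ξ):
  E: 401 − 2(158.7) − 1(39.97) = 43.71
  A: 0 + 2(158.7) = 317.3
  G: 0 + 1(39.97) = 39.97
Total out = 401 kmol/h; y_A = 317.3 / 401 = 0.7913.

0.791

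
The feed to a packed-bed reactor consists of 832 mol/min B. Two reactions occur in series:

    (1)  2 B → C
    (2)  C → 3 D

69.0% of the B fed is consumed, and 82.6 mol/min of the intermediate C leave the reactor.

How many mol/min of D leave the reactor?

613 mol/min

Conversion of B: B consumed = 2ξ₁ = 0.69 × 832 → ξ₁ = 287 mol/min.
C balance: n_C = 0 + 1ξ₁ − 1ξ₂ = 82.6 → ξ₂ = (1·287 − 82.6)/1 = 204.4 mol/min.
Outlet amounts (n = n₀ + Σ ν·ξ):
  B: 832 − 2(287) = 257.9
  C: 0 + 1(287) − 1(204.4) = 82.6
  D: 0 + 3(204.4) = 613.3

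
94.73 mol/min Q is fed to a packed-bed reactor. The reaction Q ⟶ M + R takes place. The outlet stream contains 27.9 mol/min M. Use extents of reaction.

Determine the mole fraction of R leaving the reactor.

For M: n = n₀ + 1ξ → 27.9 = 0 + 1ξ, giving ξ = 27.9 mol/min.
Outlet amounts (n = n₀ + ν ξ):
  Q: 94.73 − 1(27.9) = 66.83
  M: 0 + 1(27.9) = 27.9
  R: 0 + 1(27.9) = 27.9
Total out = 122.6 mol/min; y_R = 27.9 / 122.6 = 0.2275.

0.228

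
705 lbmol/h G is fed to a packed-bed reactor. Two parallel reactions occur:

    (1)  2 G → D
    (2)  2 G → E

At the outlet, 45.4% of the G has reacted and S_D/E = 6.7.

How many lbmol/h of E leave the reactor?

20.8 lbmol/h

Conversion of G: G consumed = 0.454 × 705 = 320.1 lbmol/h = 2ξ₁ + 2ξ₂.
Selectivity: 1ξ₁ / (1ξ₂) = 6.7 → ξ₁ = 6.7 ξ₂.
Substitute: (2·6.7 + 2) ξ₂ = 320.1 → ξ₂ = 20.78 lbmol/h, ξ₁ = 139.3 lbmol/h.
Outlet amounts (n = n₀ + Σ ν·ξ):
  G: 705 − 2(139.3) − 2(20.78) = 384.9
  D: 0 + 1(139.3) = 139.3
  E: 0 + 1(20.78) = 20.78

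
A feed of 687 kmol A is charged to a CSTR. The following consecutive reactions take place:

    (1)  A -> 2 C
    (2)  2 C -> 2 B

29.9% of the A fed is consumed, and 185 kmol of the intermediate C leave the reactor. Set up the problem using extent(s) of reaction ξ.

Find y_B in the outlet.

0.253

Conversion of A: A consumed = 1ξ₁ = 0.299 × 687 → ξ₁ = 205.4 kmol.
C balance: n_C = 0 + 2ξ₁ − 2ξ₂ = 185 → ξ₂ = (2·205.4 − 185)/2 = 112.9 kmol.
Outlet amounts (n = n₀ + Σ ν·ξ):
  A: 687 − 1(205.4) = 481.6
  C: 0 + 2(205.4) − 2(112.9) = 185
  B: 0 + 2(112.9) = 225.8
Total out = 892.4 kmol; y_B = 225.8 / 892.4 = 0.2531.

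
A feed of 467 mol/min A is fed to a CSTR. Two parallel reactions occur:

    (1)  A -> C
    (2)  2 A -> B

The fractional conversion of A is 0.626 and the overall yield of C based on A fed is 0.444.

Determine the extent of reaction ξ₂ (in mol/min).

ξ₂ = 42.5 mol/min

Yield of C: 1ξ₁ / 467 = 0.444 → ξ₁ = 207.3 mol/min.
Conversion of A: 1ξ₁ + 2ξ₂ = 0.626 × 467 = 292.3 → ξ₂ = 42.5 mol/min.
Outlet amounts (n = n₀ + Σ ν·ξ):
  A: 467 − 1(207.3) − 2(42.5) = 174.7
  C: 0 + 1(207.3) = 207.3
  B: 0 + 1(42.5) = 42.5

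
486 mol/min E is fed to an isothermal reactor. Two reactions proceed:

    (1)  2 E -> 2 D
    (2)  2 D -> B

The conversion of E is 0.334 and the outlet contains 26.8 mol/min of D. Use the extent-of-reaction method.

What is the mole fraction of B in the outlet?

Conversion of E: E consumed = 2ξ₁ = 0.334 × 486 → ξ₁ = 81.16 mol/min.
D balance: n_D = 0 + 2ξ₁ − 2ξ₂ = 26.8 → ξ₂ = (2·81.16 − 26.8)/2 = 67.76 mol/min.
Outlet amounts (n = n₀ + Σ ν·ξ):
  E: 486 − 2(81.16) = 323.7
  D: 0 + 2(81.16) − 2(67.76) = 26.8
  B: 0 + 1(67.76) = 67.76
Total out = 418.2 mol/min; y_B = 67.76 / 418.2 = 0.162.

0.162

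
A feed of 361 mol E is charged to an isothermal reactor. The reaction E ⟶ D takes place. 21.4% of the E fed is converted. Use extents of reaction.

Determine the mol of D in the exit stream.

77.3 mol

E reacted = 0.214 × 361 = 77.25 mol; ν_E = −1, so ξ = 77.25/1 = 77.25 mol.
Outlet amounts (n = n₀ + ν ξ):
  E: 361 − 1(77.25) = 283.7
  D: 0 + 1(77.25) = 77.25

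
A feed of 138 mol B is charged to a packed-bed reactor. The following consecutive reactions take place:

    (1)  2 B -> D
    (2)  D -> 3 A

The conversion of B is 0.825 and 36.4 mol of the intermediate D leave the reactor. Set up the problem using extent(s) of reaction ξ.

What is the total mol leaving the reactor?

Conversion of B: B consumed = 2ξ₁ = 0.825 × 138 → ξ₁ = 56.92 mol.
D balance: n_D = 0 + 1ξ₁ − 1ξ₂ = 36.4 → ξ₂ = (1·56.92 − 36.4)/1 = 20.52 mol.
Outlet amounts (n = n₀ + Σ ν·ξ):
  B: 138 − 2(56.92) = 24.15
  D: 0 + 1(56.92) − 1(20.52) = 36.4
  A: 0 + 3(20.52) = 61.57
Total out = 24.15 + 36.4 + 61.57 = 122.1 mol.

122 mol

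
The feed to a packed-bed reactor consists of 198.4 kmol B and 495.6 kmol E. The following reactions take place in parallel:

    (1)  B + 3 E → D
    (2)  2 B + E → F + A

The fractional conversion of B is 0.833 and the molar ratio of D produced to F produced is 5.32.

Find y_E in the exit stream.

0.362

Conversion of B: B consumed = 0.833 × 198.4 = 165.3 kmol = 1ξ₁ + 2ξ₂.
Selectivity: 1ξ₁ / (1ξ₂) = 5.32 → ξ₁ = 5.32 ξ₂.
Substitute: (1·5.32 + 2) ξ₂ = 165.3 → ξ₂ = 22.58 kmol, ξ₁ = 120.1 kmol.
Outlet amounts (n = n₀ + Σ ν·ξ):
  B: 198.4 − 1(120.1) − 2(22.58) = 33.13
  E: 495.6 − 3(120.1) − 1(22.58) = 112.7
  D: 0 + 1(120.1) = 120.1
  F: 0 + 1(22.58) = 22.58
  A: 0 + 1(22.58) = 22.58
Total out = 311.1 kmol; y_E = 112.7 / 311.1 = 0.3622.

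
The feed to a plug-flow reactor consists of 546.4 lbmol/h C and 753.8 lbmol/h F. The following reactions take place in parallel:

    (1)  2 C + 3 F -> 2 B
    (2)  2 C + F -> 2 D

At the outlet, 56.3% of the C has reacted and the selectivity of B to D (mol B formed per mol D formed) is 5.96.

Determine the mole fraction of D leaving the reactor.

0.0501

Conversion of C: C consumed = 0.563 × 546.4 = 307.6 lbmol/h = 2ξ₁ + 2ξ₂.
Selectivity: 2ξ₁ / (2ξ₂) = 5.96 → ξ₁ = 5.96 ξ₂.
Substitute: (2·5.96 + 2) ξ₂ = 307.6 → ξ₂ = 22.1 lbmol/h, ξ₁ = 131.7 lbmol/h.
Outlet amounts (n = n₀ + Σ ν·ξ):
  C: 546.4 − 2(131.7) − 2(22.1) = 238.8
  F: 753.8 − 3(131.7) − 1(22.1) = 336.6
  B: 0 + 2(131.7) = 263.4
  D: 0 + 2(22.1) = 44.2
Total out = 883 lbmol/h; y_D = 44.2 / 883 = 0.05006.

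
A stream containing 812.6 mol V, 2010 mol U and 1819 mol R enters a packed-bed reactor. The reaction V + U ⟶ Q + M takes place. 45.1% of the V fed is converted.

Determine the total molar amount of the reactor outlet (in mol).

V reacted = 0.451 × 812.6 = 366.5 mol; ν_V = −1, so ξ = 366.5/1 = 366.5 mol.
Outlet amounts (n = n₀ + ν ξ):
  V: 812.6 − 1(366.5) = 446.1
  U: 2010 − 1(366.5) = 1644
  Q: 0 + 1(366.5) = 366.5
  M: 0 + 1(366.5) = 366.5
  R: 1819 (inert)
Total out = 446.1 + 1644 + 366.5 + 366.5 + 1819 = 4642 mol.

4640 mol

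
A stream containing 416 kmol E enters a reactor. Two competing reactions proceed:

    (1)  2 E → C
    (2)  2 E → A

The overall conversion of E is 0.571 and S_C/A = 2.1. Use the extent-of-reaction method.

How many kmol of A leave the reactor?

38.3 kmol

Conversion of E: E consumed = 0.571 × 416 = 237.5 kmol = 2ξ₁ + 2ξ₂.
Selectivity: 1ξ₁ / (1ξ₂) = 2.1 → ξ₁ = 2.1 ξ₂.
Substitute: (2·2.1 + 2) ξ₂ = 237.5 → ξ₂ = 38.31 kmol, ξ₁ = 80.46 kmol.
Outlet amounts (n = n₀ + Σ ν·ξ):
  E: 416 − 2(80.46) − 2(38.31) = 178.5
  C: 0 + 1(80.46) = 80.46
  A: 0 + 1(38.31) = 38.31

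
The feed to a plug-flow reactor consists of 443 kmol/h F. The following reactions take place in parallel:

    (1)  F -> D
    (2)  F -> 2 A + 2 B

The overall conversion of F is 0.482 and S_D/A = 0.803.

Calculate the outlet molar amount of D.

132 kmol/h

Conversion of F: F consumed = 0.482 × 443 = 213.5 kmol/h = 1ξ₁ + 1ξ₂.
Selectivity: 1ξ₁ / (2ξ₂) = 0.803 → ξ₁ = 1.606 ξ₂.
Substitute: (1·1.606 + 1) ξ₂ = 213.5 → ξ₂ = 81.94 kmol/h, ξ₁ = 131.6 kmol/h.
Outlet amounts (n = n₀ + Σ ν·ξ):
  F: 443 − 1(131.6) − 1(81.94) = 229.5
  D: 0 + 1(131.6) = 131.6
  A: 0 + 2(81.94) = 163.9
  B: 0 + 2(81.94) = 163.9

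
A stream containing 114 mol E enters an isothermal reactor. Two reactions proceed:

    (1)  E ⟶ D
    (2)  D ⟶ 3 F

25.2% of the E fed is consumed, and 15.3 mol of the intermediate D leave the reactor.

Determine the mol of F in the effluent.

40.3 mol

Conversion of E: E consumed = 1ξ₁ = 0.252 × 114 → ξ₁ = 28.73 mol.
D balance: n_D = 0 + 1ξ₁ − 1ξ₂ = 15.3 → ξ₂ = (1·28.73 − 15.3)/1 = 13.43 mol.
Outlet amounts (n = n₀ + Σ ν·ξ):
  E: 114 − 1(28.73) = 85.27
  D: 0 + 1(28.73) − 1(13.43) = 15.3
  F: 0 + 3(13.43) = 40.28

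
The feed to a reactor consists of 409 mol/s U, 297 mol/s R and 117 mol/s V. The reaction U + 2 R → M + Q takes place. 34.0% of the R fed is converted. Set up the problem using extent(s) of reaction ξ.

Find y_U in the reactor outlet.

R reacted = 0.34 × 297 = 101 mol/s; ν_R = −2, so ξ = 101/2 = 50.49 mol/s.
Outlet amounts (n = n₀ + ν ξ):
  U: 409 − 1(50.49) = 358.5
  R: 297 − 2(50.49) = 196
  M: 0 + 1(50.49) = 50.49
  Q: 0 + 1(50.49) = 50.49
  V: 117 (inert)
Total out = 772.5 mol/s; y_U = 358.5 / 772.5 = 0.4641.

0.464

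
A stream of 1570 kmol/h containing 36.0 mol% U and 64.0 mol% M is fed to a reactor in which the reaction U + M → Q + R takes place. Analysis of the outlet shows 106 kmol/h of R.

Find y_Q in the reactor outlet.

0.0675

For R: n = n₀ + 1ξ → 106 = 0 + 1ξ, giving ξ = 106 kmol/h.
Outlet amounts (n = n₀ + ν ξ):
  U: 565.2 − 1(106) = 459.2
  M: 1005 − 1(106) = 898.8
  Q: 0 + 1(106) = 106
  R: 0 + 1(106) = 106
Total out = 1570 kmol/h; y_Q = 106 / 1570 = 0.06752.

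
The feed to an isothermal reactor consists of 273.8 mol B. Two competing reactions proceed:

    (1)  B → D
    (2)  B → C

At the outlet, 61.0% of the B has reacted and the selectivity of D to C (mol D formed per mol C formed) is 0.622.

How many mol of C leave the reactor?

103 mol

Conversion of B: B consumed = 0.61 × 273.8 = 167 mol = 1ξ₁ + 1ξ₂.
Selectivity: 1ξ₁ / (1ξ₂) = 0.622 → ξ₁ = 0.622 ξ₂.
Substitute: (1·0.622 + 1) ξ₂ = 167 → ξ₂ = 103 mol, ξ₁ = 64.05 mol.
Outlet amounts (n = n₀ + Σ ν·ξ):
  B: 273.8 − 1(64.05) − 1(103) = 106.8
  D: 0 + 1(64.05) = 64.05
  C: 0 + 1(103) = 103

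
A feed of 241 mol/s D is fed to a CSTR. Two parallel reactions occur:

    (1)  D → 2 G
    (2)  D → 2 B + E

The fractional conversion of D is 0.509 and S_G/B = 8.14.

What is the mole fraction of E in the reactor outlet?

0.0356

Conversion of D: D consumed = 0.509 × 241 = 122.7 mol/s = 1ξ₁ + 1ξ₂.
Selectivity: 2ξ₁ / (2ξ₂) = 8.14 → ξ₁ = 8.14 ξ₂.
Substitute: (1·8.14 + 1) ξ₂ = 122.7 → ξ₂ = 13.42 mol/s, ξ₁ = 109.2 mol/s.
Outlet amounts (n = n₀ + Σ ν·ξ):
  D: 241 − 1(109.2) − 1(13.42) = 118.3
  G: 0 + 2(109.2) = 218.5
  B: 0 + 2(13.42) = 26.84
  E: 0 + 1(13.42) = 13.42
Total out = 377.1 mol/s; y_E = 13.42 / 377.1 = 0.03559.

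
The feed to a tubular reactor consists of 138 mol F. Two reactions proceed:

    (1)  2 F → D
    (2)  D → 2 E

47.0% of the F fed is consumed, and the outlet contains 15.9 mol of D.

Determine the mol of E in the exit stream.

33.1 mol

Conversion of F: F consumed = 2ξ₁ = 0.47 × 138 → ξ₁ = 32.43 mol.
D balance: n_D = 0 + 1ξ₁ − 1ξ₂ = 15.9 → ξ₂ = (1·32.43 − 15.9)/1 = 16.53 mol.
Outlet amounts (n = n₀ + Σ ν·ξ):
  F: 138 − 2(32.43) = 73.14
  D: 0 + 1(32.43) − 1(16.53) = 15.9
  E: 0 + 2(16.53) = 33.06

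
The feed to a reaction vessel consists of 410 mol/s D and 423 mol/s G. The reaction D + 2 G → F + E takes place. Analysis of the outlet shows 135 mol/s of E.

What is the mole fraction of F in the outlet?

0.193

For E: n = n₀ + 1ξ → 135 = 0 + 1ξ, giving ξ = 135 mol/s.
Outlet amounts (n = n₀ + ν ξ):
  D: 410 − 1(135) = 275
  G: 423 − 2(135) = 153
  F: 0 + 1(135) = 135
  E: 0 + 1(135) = 135
Total out = 698 mol/s; y_F = 135 / 698 = 0.1934.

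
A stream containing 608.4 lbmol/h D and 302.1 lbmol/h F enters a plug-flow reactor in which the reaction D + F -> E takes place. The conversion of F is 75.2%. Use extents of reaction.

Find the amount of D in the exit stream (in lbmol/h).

F reacted = 0.752 × 302.1 = 227.2 lbmol/h; ν_F = −1, so ξ = 227.2/1 = 227.2 lbmol/h.
Outlet amounts (n = n₀ + ν ξ):
  D: 608.4 − 1(227.2) = 381.2
  F: 302.1 − 1(227.2) = 74.92
  E: 0 + 1(227.2) = 227.2

381 lbmol/h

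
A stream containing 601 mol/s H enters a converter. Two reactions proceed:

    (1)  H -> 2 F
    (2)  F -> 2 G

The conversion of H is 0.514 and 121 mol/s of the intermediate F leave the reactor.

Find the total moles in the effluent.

Conversion of H: H consumed = 1ξ₁ = 0.514 × 601 → ξ₁ = 308.9 mol/s.
F balance: n_F = 0 + 2ξ₁ − 1ξ₂ = 121 → ξ₂ = (2·308.9 − 121)/1 = 496.8 mol/s.
Outlet amounts (n = n₀ + Σ ν·ξ):
  H: 601 − 1(308.9) = 292.1
  F: 0 + 2(308.9) − 1(496.8) = 121
  G: 0 + 2(496.8) = 993.7
Total out = 292.1 + 121 + 993.7 = 1407 mol/s.

1410 mol/s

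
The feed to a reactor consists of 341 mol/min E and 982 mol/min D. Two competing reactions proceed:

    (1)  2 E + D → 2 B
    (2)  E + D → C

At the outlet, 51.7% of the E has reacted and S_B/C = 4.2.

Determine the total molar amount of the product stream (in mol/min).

1220 mol/min

Conversion of E: E consumed = 0.517 × 341 = 176.3 mol/min = 2ξ₁ + 1ξ₂.
Selectivity: 2ξ₁ / (1ξ₂) = 4.2 → ξ₁ = 2.1 ξ₂.
Substitute: (2·2.1 + 1) ξ₂ = 176.3 → ξ₂ = 33.9 mol/min, ξ₁ = 71.2 mol/min.
Outlet amounts (n = n₀ + Σ ν·ξ):
  E: 341 − 2(71.2) − 1(33.9) = 164.7
  D: 982 − 1(71.2) − 1(33.9) = 876.9
  B: 0 + 2(71.2) = 142.4
  C: 0 + 1(33.9) = 33.9
Total out = 164.7 + 876.9 + 142.4 + 33.9 = 1218 mol/min.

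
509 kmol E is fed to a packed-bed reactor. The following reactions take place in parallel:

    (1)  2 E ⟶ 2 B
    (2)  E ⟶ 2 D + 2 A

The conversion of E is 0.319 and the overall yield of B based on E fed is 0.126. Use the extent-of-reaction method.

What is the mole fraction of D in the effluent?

0.244

Yield of B: 2ξ₁ / 509 = 0.126 → ξ₁ = 32.07 kmol.
Conversion of E: 2ξ₁ + 1ξ₂ = 0.319 × 509 = 162.4 → ξ₂ = 98.24 kmol.
Outlet amounts (n = n₀ + Σ ν·ξ):
  E: 509 − 2(32.07) − 1(98.24) = 346.6
  B: 0 + 2(32.07) = 64.13
  D: 0 + 2(98.24) = 196.5
  A: 0 + 2(98.24) = 196.5
Total out = 803.7 kmol; y_D = 196.5 / 803.7 = 0.2445.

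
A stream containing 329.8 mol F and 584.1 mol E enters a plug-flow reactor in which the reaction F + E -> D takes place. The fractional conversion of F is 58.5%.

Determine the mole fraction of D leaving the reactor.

F reacted = 0.585 × 329.8 = 192.9 mol; ν_F = −1, so ξ = 192.9/1 = 192.9 mol.
Outlet amounts (n = n₀ + ν ξ):
  F: 329.8 − 1(192.9) = 136.9
  E: 584.1 − 1(192.9) = 391.2
  D: 0 + 1(192.9) = 192.9
Total out = 721 mol; y_D = 192.9 / 721 = 0.2676.

0.268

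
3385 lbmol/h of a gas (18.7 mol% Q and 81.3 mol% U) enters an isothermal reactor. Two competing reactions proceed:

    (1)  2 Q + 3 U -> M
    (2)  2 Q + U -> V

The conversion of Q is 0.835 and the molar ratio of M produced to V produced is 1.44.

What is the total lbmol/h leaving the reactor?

2540 lbmol/h

Conversion of Q: Q consumed = 0.835 × 633 = 528.6 lbmol/h = 2ξ₁ + 2ξ₂.
Selectivity: 1ξ₁ / (1ξ₂) = 1.44 → ξ₁ = 1.44 ξ₂.
Substitute: (2·1.44 + 2) ξ₂ = 528.6 → ξ₂ = 108.3 lbmol/h, ξ₁ = 156 lbmol/h.
Outlet amounts (n = n₀ + Σ ν·ξ):
  Q: 633 − 2(156) − 2(108.3) = 104.4
  U: 2752 − 3(156) − 1(108.3) = 2176
  M: 0 + 1(156) = 156
  V: 0 + 1(108.3) = 108.3
Total out = 104.4 + 2176 + 156 + 108.3 = 2545 lbmol/h.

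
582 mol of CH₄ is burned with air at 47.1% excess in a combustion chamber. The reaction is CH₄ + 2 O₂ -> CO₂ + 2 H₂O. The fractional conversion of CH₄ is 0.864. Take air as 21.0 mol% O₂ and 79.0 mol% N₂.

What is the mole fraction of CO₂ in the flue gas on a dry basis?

0.0651

Stoichiometric O₂ = 2 × 582 = 1164 mol; O₂ fed = 1164 × 1.471 = 1712 mol.
N₂ fed = 1712 × 79/21 = 6441 mol.
Fuel reacted = 0.864 × 582 → ξ = 502.8 mol.
Outlet (n = n₀ + ν ξ):
  CH₄: 582 − 1(502.8) = 79.15
  O₂: 1712 − 2(502.8) = 706.5
  N₂: 6441 (inert)
  CO₂: 0 + 1(502.8) = 502.8
  H₂O: 0 + 2(502.8) = 1006
Dry total = 7730 mol; y_CO₂ (dry) = 502.8 / 7730 = 0.06505.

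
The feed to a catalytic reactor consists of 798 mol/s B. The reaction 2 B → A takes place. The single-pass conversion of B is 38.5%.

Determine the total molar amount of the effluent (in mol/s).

644 mol/s

B reacted = 0.385 × 798 = 307.2 mol/s; ν_B = −2, so ξ = 307.2/2 = 153.6 mol/s.
Outlet amounts (n = n₀ + ν ξ):
  B: 798 − 2(153.6) = 490.8
  A: 0 + 1(153.6) = 153.6
Total out = 490.8 + 153.6 = 644.4 mol/s.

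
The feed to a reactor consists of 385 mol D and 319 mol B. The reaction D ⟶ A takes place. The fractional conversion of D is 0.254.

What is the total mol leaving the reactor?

D reacted = 0.254 × 385 = 97.79 mol; ν_D = −1, so ξ = 97.79/1 = 97.79 mol.
Outlet amounts (n = n₀ + ν ξ):
  D: 385 − 1(97.79) = 287.2
  A: 0 + 1(97.79) = 97.79
  B: 319 (inert)
Total out = 287.2 + 97.79 + 319 = 704 mol.

704 mol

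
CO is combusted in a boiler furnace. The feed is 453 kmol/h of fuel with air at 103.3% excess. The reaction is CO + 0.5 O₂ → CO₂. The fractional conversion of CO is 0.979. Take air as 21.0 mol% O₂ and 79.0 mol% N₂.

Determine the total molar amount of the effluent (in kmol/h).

Stoichiometric O₂ = 0.5 × 453 = 226.5 kmol/h; O₂ fed = 226.5 × 2.033 = 460.5 kmol/h.
N₂ fed = 460.5 × 79/21 = 1732 kmol/h.
Fuel reacted = 0.979 × 453 → ξ = 443.5 kmol/h.
Outlet (n = n₀ + ν ξ):
  CO: 453 − 1(443.5) = 9.513
  O₂: 460.5 − 0.5(443.5) = 238.7
  N₂: 1732 (inert)
  CO₂: 0 + 1(443.5) = 443.5
Total out = 9.513 + 238.7 + 1732 + 443.5 = 2424 kmol/h.

2420 kmol/h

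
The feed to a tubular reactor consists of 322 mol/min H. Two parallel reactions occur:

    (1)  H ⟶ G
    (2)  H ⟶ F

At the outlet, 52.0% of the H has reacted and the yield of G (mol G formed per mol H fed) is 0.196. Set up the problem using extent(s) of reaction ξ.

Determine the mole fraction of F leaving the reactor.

Yield of G: 1ξ₁ / 322 = 0.196 → ξ₁ = 63.11 mol/min.
Conversion of H: 1ξ₁ + 1ξ₂ = 0.52 × 322 = 167.4 → ξ₂ = 104.3 mol/min.
Outlet amounts (n = n₀ + Σ ν·ξ):
  H: 322 − 1(63.11) − 1(104.3) = 154.6
  G: 0 + 1(63.11) = 63.11
  F: 0 + 1(104.3) = 104.3
Total out = 322 mol/min; y_F = 104.3 / 322 = 0.324.

0.324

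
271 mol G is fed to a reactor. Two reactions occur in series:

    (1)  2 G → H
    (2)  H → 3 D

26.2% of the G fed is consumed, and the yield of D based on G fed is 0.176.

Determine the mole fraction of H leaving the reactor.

0.0733

Conversion of G: G consumed = 2ξ₁ = 0.262 × 271 → ξ₁ = 35.5 mol.
Yield of D: 3ξ₂ / 271 = 0.176 → ξ₂ = 15.9 mol.
Outlet amounts (n = n₀ + Σ ν·ξ):
  G: 271 − 2(35.5) = 200
  H: 0 + 1(35.5) − 1(15.9) = 19.6
  D: 0 + 3(15.9) = 47.7
Total out = 267.3 mol; y_H = 19.6 / 267.3 = 0.07334.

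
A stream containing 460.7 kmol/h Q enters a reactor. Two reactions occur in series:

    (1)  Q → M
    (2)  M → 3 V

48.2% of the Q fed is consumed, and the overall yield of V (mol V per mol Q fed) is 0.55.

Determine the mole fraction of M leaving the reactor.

Conversion of Q: Q consumed = 1ξ₁ = 0.482 × 460.7 → ξ₁ = 222.1 kmol/h.
Yield of V: 3ξ₂ / 460.7 = 0.55 → ξ₂ = 84.46 kmol/h.
Outlet amounts (n = n₀ + Σ ν·ξ):
  Q: 460.7 − 1(222.1) = 238.6
  M: 0 + 1(222.1) − 1(84.46) = 137.6
  V: 0 + 3(84.46) = 253.4
Total out = 629.6 kmol/h; y_M = 137.6 / 629.6 = 0.2185.

0.219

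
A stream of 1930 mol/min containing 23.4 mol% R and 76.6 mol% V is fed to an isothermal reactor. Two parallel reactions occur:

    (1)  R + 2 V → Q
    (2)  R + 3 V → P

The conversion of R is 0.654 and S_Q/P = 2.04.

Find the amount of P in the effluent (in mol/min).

97.2 mol/min

Conversion of R: R consumed = 0.654 × 451.6 = 295.4 mol/min = 1ξ₁ + 1ξ₂.
Selectivity: 1ξ₁ / (1ξ₂) = 2.04 → ξ₁ = 2.04 ξ₂.
Substitute: (1·2.04 + 1) ξ₂ = 295.4 → ξ₂ = 97.16 mol/min, ξ₁ = 198.2 mol/min.
Outlet amounts (n = n₀ + Σ ν·ξ):
  R: 451.6 − 1(198.2) − 1(97.16) = 156.3
  V: 1478 − 2(198.2) − 3(97.16) = 790.5
  Q: 0 + 1(198.2) = 198.2
  P: 0 + 1(97.16) = 97.16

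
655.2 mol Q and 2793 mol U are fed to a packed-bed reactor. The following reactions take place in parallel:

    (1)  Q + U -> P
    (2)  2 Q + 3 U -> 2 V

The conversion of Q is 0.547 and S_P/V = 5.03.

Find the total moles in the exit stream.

3060 mol

Conversion of Q: Q consumed = 0.547 × 655.2 = 358.4 mol = 1ξ₁ + 2ξ₂.
Selectivity: 1ξ₁ / (2ξ₂) = 5.03 → ξ₁ = 10.06 ξ₂.
Substitute: (1·10.06 + 2) ξ₂ = 358.4 → ξ₂ = 29.72 mol, ξ₁ = 299 mol.
Outlet amounts (n = n₀ + Σ ν·ξ):
  Q: 655.2 − 1(299) − 2(29.72) = 296.8
  U: 2793 − 1(299) − 3(29.72) = 2405
  P: 0 + 1(299) = 299
  V: 0 + 2(29.72) = 59.44
Total out = 296.8 + 2405 + 299 + 59.44 = 3060 mol.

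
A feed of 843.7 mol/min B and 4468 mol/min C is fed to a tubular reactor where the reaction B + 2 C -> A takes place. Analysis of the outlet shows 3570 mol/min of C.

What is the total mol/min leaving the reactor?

For C: n = n₀ − 2ξ → 3570 = 4468 − 2ξ, giving ξ = 449 mol/min.
Outlet amounts (n = n₀ + ν ξ):
  B: 843.7 − 1(449) = 394.7
  C: 4468 − 2(449) = 3570
  A: 0 + 1(449) = 449
Total out = 394.7 + 3570 + 449 = 4414 mol/min.

4410 mol/min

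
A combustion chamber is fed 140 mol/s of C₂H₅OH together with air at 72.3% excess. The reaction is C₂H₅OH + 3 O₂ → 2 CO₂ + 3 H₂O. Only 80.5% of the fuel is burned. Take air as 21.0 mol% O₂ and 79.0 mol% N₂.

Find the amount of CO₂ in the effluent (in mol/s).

Stoichiometric O₂ = 3 × 140 = 420 mol/s; O₂ fed = 420 × 1.723 = 723.7 mol/s.
N₂ fed = 723.7 × 79/21 = 2722 mol/s.
Fuel reacted = 0.805 × 140 → ξ = 112.7 mol/s.
Outlet (n = n₀ + ν ξ):
  C₂H₅OH: 140 − 1(112.7) = 27.3
  O₂: 723.7 − 3(112.7) = 385.6
  N₂: 2722 (inert)
  CO₂: 0 + 2(112.7) = 225.4
  H₂O: 0 + 3(112.7) = 338.1

225 mol/s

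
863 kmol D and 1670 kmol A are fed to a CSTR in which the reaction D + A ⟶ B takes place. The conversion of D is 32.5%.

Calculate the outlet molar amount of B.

D reacted = 0.325 × 863 = 280.5 kmol; ν_D = −1, so ξ = 280.5/1 = 280.5 kmol.
Outlet amounts (n = n₀ + ν ξ):
  D: 863 − 1(280.5) = 582.5
  A: 1670 − 1(280.5) = 1390
  B: 0 + 1(280.5) = 280.5

280 kmol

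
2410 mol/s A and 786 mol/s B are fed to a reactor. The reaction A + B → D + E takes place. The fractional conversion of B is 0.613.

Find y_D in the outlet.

B reacted = 0.613 × 786 = 481.8 mol/s; ν_B = −1, so ξ = 481.8/1 = 481.8 mol/s.
Outlet amounts (n = n₀ + ν ξ):
  A: 2410 − 1(481.8) = 1928
  B: 786 − 1(481.8) = 304.2
  D: 0 + 1(481.8) = 481.8
  E: 0 + 1(481.8) = 481.8
Total out = 3196 mol/s; y_D = 481.8 / 3196 = 0.1508.

0.151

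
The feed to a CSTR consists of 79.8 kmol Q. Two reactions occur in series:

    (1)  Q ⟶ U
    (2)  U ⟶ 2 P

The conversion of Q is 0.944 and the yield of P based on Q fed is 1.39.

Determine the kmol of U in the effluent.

Conversion of Q: Q consumed = 1ξ₁ = 0.944 × 79.8 → ξ₁ = 75.33 kmol.
Yield of P: 2ξ₂ / 79.8 = 1.39 → ξ₂ = 55.46 kmol.
Outlet amounts (n = n₀ + Σ ν·ξ):
  Q: 79.8 − 1(75.33) = 4.469
  U: 0 + 1(75.33) − 1(55.46) = 19.87
  P: 0 + 2(55.46) = 110.9

19.9 kmol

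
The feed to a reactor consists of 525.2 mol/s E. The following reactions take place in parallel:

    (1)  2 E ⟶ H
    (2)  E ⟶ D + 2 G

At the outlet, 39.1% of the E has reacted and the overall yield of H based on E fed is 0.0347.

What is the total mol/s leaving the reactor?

Yield of H: 1ξ₁ / 525.2 = 0.0347 → ξ₁ = 18.22 mol/s.
Conversion of E: 2ξ₁ + 1ξ₂ = 0.391 × 525.2 = 205.4 → ξ₂ = 168.9 mol/s.
Outlet amounts (n = n₀ + Σ ν·ξ):
  E: 525.2 − 2(18.22) − 1(168.9) = 319.8
  H: 0 + 1(18.22) = 18.22
  D: 0 + 1(168.9) = 168.9
  G: 0 + 2(168.9) = 337.8
Total out = 319.8 + 18.22 + 168.9 + 337.8 = 844.8 mol/s.

845 mol/s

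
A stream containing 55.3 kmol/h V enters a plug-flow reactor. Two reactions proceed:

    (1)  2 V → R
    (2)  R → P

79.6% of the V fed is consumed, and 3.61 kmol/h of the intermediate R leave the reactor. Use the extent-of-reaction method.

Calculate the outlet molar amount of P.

18.4 kmol/h

Conversion of V: V consumed = 2ξ₁ = 0.796 × 55.3 → ξ₁ = 22.01 kmol/h.
R balance: n_R = 0 + 1ξ₁ − 1ξ₂ = 3.61 → ξ₂ = (1·22.01 − 3.61)/1 = 18.4 kmol/h.
Outlet amounts (n = n₀ + Σ ν·ξ):
  V: 55.3 − 2(22.01) = 11.28
  R: 0 + 1(22.01) − 1(18.4) = 3.61
  P: 0 + 1(18.4) = 18.4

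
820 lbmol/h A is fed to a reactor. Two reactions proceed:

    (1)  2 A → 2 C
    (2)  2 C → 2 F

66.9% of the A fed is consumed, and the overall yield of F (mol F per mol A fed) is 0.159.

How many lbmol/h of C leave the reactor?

418 lbmol/h

Conversion of A: A consumed = 2ξ₁ = 0.669 × 820 → ξ₁ = 274.3 lbmol/h.
Yield of F: 2ξ₂ / 820 = 0.159 → ξ₂ = 65.19 lbmol/h.
Outlet amounts (n = n₀ + Σ ν·ξ):
  A: 820 − 2(274.3) = 271.4
  C: 0 + 2(274.3) − 2(65.19) = 418.2
  F: 0 + 2(65.19) = 130.4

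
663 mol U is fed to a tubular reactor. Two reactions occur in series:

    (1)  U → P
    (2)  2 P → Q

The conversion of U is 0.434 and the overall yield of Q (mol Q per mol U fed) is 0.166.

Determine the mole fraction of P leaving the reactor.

Conversion of U: U consumed = 1ξ₁ = 0.434 × 663 → ξ₁ = 287.7 mol.
Yield of Q: 1ξ₂ / 663 = 0.166 → ξ₂ = 110.1 mol.
Outlet amounts (n = n₀ + Σ ν·ξ):
  U: 663 − 1(287.7) = 375.3
  P: 0 + 1(287.7) − 2(110.1) = 67.63
  Q: 0 + 1(110.1) = 110.1
Total out = 552.9 mol; y_P = 67.63 / 552.9 = 0.1223.

0.122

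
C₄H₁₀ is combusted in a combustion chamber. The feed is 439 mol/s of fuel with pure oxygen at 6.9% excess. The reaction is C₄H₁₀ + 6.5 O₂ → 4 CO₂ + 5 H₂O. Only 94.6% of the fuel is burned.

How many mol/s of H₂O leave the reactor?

2080 mol/s

Stoichiometric O₂ = 6.5 × 439 = 2854 mol/s; O₂ fed = 2854 × 1.069 = 3050 mol/s.
Fuel reacted = 0.946 × 439 → ξ = 415.3 mol/s.
Outlet (n = n₀ + ν ξ):
  C₄H₁₀: 439 − 1(415.3) = 23.71
  O₂: 3050 − 6.5(415.3) = 351
  CO₂: 0 + 4(415.3) = 1661
  H₂O: 0 + 5(415.3) = 2076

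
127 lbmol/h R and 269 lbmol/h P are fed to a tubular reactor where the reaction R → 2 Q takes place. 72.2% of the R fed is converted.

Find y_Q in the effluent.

0.376

R reacted = 0.722 × 127 = 91.69 lbmol/h; ν_R = −1, so ξ = 91.69/1 = 91.69 lbmol/h.
Outlet amounts (n = n₀ + ν ξ):
  R: 127 − 1(91.69) = 35.31
  Q: 0 + 2(91.69) = 183.4
  P: 269 (inert)
Total out = 487.7 lbmol/h; y_Q = 183.4 / 487.7 = 0.376.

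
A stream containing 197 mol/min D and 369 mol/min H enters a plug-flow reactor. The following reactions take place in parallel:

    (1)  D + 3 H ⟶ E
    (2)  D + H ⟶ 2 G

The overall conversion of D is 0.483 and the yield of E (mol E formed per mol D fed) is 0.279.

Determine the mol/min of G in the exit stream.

80.4 mol/min

Yield of E: 1ξ₁ / 197 = 0.279 → ξ₁ = 54.96 mol/min.
Conversion of D: 1ξ₁ + 1ξ₂ = 0.483 × 197 = 95.15 → ξ₂ = 40.19 mol/min.
Outlet amounts (n = n₀ + Σ ν·ξ):
  D: 197 − 1(54.96) − 1(40.19) = 101.8
  H: 369 − 3(54.96) − 1(40.19) = 163.9
  E: 0 + 1(54.96) = 54.96
  G: 0 + 2(40.19) = 80.38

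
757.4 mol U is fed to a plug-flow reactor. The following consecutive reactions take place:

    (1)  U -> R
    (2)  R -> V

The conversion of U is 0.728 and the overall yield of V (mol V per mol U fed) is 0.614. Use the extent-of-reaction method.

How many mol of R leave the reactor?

86.3 mol

Conversion of U: U consumed = 1ξ₁ = 0.728 × 757.4 → ξ₁ = 551.4 mol.
Yield of V: 1ξ₂ / 757.4 = 0.614 → ξ₂ = 465 mol.
Outlet amounts (n = n₀ + Σ ν·ξ):
  U: 757.4 − 1(551.4) = 206
  R: 0 + 1(551.4) − 1(465) = 86.34
  V: 0 + 1(465) = 465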